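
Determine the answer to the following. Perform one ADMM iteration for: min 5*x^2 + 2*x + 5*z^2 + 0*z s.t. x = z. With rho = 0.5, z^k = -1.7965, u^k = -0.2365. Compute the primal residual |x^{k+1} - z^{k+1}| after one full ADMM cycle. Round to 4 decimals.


ADMM iteration with rho = 0.5, z^k = -1.7965, u^k = -0.2365
Step 1: x-update.
Minimize 5*x^2 + 2*x + (0.5/2)*(x + 1.7965 - 0.2365)^2
FOC: (2*5 + 0.5)*x = -2 + 0.5*(-1.7965 + 0.2365)
x^{k+1} = -0.2648
Step 2: z-update.
Minimize 5*z^2 + 0*z + (0.5/2)*(-0.2648 - z - 0.2365)^2
FOC: (2*5 + 0.5)*z = 0 + 0.5*(-0.2648 - 0.2365)
z^{k+1} = -0.0239
Step 3: u-update.
u^{k+1} = -0.2365 - 0.2648 + 0.0239 = -0.4774
Step 4: Primal residual = |-0.2648 + 0.0239| = 0.2409


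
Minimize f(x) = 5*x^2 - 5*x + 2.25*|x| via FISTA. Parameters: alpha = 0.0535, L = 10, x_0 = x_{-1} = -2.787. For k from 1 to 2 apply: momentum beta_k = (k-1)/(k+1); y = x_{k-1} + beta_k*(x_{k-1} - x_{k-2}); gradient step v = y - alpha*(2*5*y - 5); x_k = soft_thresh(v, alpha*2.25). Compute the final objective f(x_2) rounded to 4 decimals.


FISTA on f(x) = 5*x^2 - 5*x + 2.25*|x|
L = 10, alpha = 0.0535
Iteration 1: beta = 0.0, y = -2.787 + 0.0*(-2.787 + 2.787) = -2.787
  grad(y) = -32.87, v = y - alpha*grad = -1.0285
  prox(v) = soft_thresh(-1.0285, 0.1204) = -0.9081
Iteration 2: beta = 0.3333, y = -0.9081 + 0.3333*(-0.9081 + 2.787) = -0.2818
  grad(y) = -7.8177, v = y - alpha*grad = 0.1365
  prox(v) = soft_thresh(0.1365, 0.1204) = 0.0161
f(x_2) = 5*0.0161^2 - 5*0.0161 + 2.25*|0.0161| = -0.043


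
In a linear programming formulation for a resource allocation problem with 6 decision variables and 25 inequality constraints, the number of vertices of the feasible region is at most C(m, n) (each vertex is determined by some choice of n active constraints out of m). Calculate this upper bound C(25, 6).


Each vertex corresponds to some choice of n active constraints out of m, so the number of vertices is at most C(m, n) = m! / (n!(m-n)!).
m = 25, n = 6
Numerator: 25 * 24 * 23 * 22 * 21 * 20
Denominator: 6! = 720
C(25, 6) = 177100


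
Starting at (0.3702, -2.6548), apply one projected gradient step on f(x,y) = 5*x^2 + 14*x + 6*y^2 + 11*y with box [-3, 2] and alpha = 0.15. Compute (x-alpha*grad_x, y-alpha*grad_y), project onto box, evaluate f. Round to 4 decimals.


Step 1: Compute gradient at (0.3702, -2.6548).
grad_x = 2*5*0.3702 + 14 = 17.702
grad_y = 2*6*-2.6548 + 11 = -20.8576
Step 2: Gradient step.
x_raw = 0.3702 - 0.15*17.702 = -2.2851
y_raw = -2.6548 - 0.15*-20.8576 = 0.4738
Step 3: Project onto [-3, 2].
x_proj = clip(-2.2851) = -2.2851
y_proj = clip(0.4738) = 0.4738
Step 4: Evaluate f.
f(-2.2851, 0.4738) = 0.6764


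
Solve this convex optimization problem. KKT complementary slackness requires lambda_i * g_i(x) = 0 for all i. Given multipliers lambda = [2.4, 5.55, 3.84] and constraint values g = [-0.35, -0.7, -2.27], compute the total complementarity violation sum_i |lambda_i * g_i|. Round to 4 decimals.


KKT complementary slackness check:
lambda_1 * g_1 = 2.4 * -0.35 = -0.84
lambda_2 * g_2 = 5.55 * -0.7 = -3.885
lambda_3 * g_3 = 3.84 * -2.27 = -8.7168
Total violation = 0.84 + 3.885 + 8.7168 = 13.4418


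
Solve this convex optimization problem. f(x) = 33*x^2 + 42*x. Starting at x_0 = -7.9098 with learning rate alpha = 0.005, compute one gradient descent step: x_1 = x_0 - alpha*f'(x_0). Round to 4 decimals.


We compute the gradient at x_0 and apply the update.
f'(x) = 66*x + 42
f'(-7.9098) = 66*-7.9098 + 42 = -480.0468
x_1 = -7.9098 - 0.005*-480.0468 = -5.5096


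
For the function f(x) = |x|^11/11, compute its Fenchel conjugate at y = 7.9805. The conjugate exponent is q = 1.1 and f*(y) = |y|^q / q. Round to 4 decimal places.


The conjugate exponent q satisfies 1/p + 1/q = 1.
p = 11, so q = 11/(11 - 1) = 1.1
|y|^q = 7.9805^1.1 = 9.8228
f*(7.9805) = 9.8228 / 1.1 = 8.9298


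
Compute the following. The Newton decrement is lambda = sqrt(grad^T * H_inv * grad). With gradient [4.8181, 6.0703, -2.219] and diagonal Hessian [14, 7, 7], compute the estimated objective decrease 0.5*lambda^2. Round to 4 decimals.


Step 1: H is diagonal, so H^(-1) * g = [0.3442, 0.8672, -0.317].
Step 2: g^T H^(-1) g = sum_i g_i^2 / H_ii
  = (4.8181)^2/14 + (6.0703)^2/7 + (-2.219)^2/7
  = 1.6581 + 5.2641 + 0.7034 = 7.6256
Step 3: Objective decrease = 0.5 * g^T H^(-1) g = 3.8128


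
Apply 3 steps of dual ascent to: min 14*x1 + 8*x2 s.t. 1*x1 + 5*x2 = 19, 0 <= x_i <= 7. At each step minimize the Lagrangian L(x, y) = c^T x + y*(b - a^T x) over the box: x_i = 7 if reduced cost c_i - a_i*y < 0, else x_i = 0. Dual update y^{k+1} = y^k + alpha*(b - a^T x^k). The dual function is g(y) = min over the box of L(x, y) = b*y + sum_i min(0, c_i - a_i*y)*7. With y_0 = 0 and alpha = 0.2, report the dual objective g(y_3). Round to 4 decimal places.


Dual ascent for LP: min 14*x1 + 8*x2, 1*x1 + 5*x2 = 19, 0 <= x_i <= 7
Step 1: y^k = 0.0, reduced costs: (14.0, 8.0)
  x^k = (0.0, 0.0), subgradient = b - a^T x = 19.0
  y^{k+1} = 0.0 + 0.2*19.0 = 3.8
Step 2: y^k = 3.8, reduced costs: (10.2, -11.0)
  x^k = (0.0, 7.0), subgradient = b - a^T x = -16.0
  y^{k+1} = 3.8 + 0.2*-16.0 = 0.6
Step 3: y^k = 0.6, reduced costs: (13.4, 5.0)
  x^k = (0.0, 0.0), subgradient = b - a^T x = 19.0
  y^{k+1} = 0.6 + 0.2*19.0 = 4.4
Dual objective at y_3 = 4.4: reduced costs (9.6, -14.0), box minimizer x = (0.0, 7.0)
g(y_3) = b*y + (c1 - a1*y)*x1 + (c2 - a2*y)*x2 = 19*4.4 + 9.6*0.0 + (-14.0)*7.0 = 83.6 + 0.0 - 98.0 = -14.4


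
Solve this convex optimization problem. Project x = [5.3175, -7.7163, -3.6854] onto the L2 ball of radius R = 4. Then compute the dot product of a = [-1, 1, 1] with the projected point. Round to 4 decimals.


Step 1: Compute ||x|| (intermediates to 6 decimals).
||x|| = sqrt(5.3175^2 + (-7.7163)^2 + (-3.6854)^2) = 10.06972
Step 2: Project.
Since ||x|| > R, scale = R/||x|| = 4/10.06972 = 0.397231, proj(x) = scale * x
proj(x) = [2.112276, -3.065154, -1.463955]
Step 3: Dot product.
a^T * proj(x) = -1*2.112276 + 1*(-3.065154) + 1*(-1.463955) = -6.6414


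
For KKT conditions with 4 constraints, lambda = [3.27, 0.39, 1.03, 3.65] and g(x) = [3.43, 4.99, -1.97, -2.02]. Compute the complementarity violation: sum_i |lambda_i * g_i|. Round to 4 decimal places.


KKT complementary slackness check:
lambda_1 * g_1 = 3.27 * 3.43 = 11.2161
lambda_2 * g_2 = 0.39 * 4.99 = 1.9461
lambda_3 * g_3 = 1.03 * -1.97 = -2.0291
lambda_4 * g_4 = 3.65 * -2.02 = -7.373
Total violation = 11.2161 + 1.9461 + 2.0291 + 7.373 = 22.5643


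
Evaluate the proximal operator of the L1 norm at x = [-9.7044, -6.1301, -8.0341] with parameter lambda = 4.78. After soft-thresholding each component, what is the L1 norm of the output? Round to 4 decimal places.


Soft-thresholding with lambda = 4.78:
prox(-9.7044) = sign(-9.7044)*max(|-9.7044| - 4.78, 0) = -4.9244
prox(-6.1301) = sign(-6.1301)*max(|-6.1301| - 4.78, 0) = -1.3501
prox(-8.0341) = sign(-8.0341)*max(|-8.0341| - 4.78, 0) = -3.2541
prox(x) = [-4.9244, -1.3501, -3.2541]
||prox(x)||_1 = 4.9244 + 1.3501 + 3.2541 = 9.5286


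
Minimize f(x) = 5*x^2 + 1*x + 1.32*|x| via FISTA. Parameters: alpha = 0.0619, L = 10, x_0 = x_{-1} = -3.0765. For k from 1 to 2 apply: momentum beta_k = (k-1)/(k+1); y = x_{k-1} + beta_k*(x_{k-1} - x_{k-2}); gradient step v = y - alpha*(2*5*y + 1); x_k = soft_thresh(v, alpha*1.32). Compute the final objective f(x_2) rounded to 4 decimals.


FISTA on f(x) = 5*x^2 + 1*x + 1.32*|x|
L = 10, alpha = 0.0619
Iteration 1: beta = 0.0, y = -3.0765 + 0.0*(-3.0765 + 3.0765) = -3.0765
  grad(y) = -29.765, v = y - alpha*grad = -1.234
  prox(v) = soft_thresh(-1.234, 0.0817) = -1.1523
Iteration 2: beta = 0.3333, y = -1.1523 + 0.3333*(-1.1523 + 3.0765) = -0.511
  grad(y) = -4.1095, v = y - alpha*grad = -0.2566
  prox(v) = soft_thresh(-0.2566, 0.0817) = -0.1749
f(x_2) = 5*(-0.1749)^2 + 1*(-0.1749) + 1.32*|-0.1749| = 0.2088


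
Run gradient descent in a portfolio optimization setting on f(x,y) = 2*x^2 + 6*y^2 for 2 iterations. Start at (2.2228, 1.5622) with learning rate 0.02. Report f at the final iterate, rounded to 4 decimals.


Gradient descent on f(x,y) = 2*x^2 + 6*y^2.
Starting point: (2.2228, 1.5622), alpha = 0.02
Step 1: grad_x = 2*2*2.2228 = 8.8912, grad_y = 2*6*1.5622 = 18.7464
  x_1 = 2.2228 - 0.02*8.8912 = 2.045
  y_1 = 1.5622 - 0.02*18.7464 = 1.1873
Step 2: grad_x = 2*2*2.045 = 8.1799, grad_y = 2*6*1.1873 = 14.2473
  x_2 = 2.045 - 0.02*8.1799 = 1.8814
  y_2 = 1.1873 - 0.02*14.2473 = 0.9023
f(1.8814, 0.9023) = 2*1.8814^2 + 6*0.9023^2 = 11.9643


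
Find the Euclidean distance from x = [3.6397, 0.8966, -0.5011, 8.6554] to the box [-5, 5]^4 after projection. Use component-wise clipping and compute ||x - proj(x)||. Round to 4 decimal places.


Project each component onto [-5, 5].
clip(3.6397) = 3.6397, clip(0.8966) = 0.8966, clip(-0.5011) = -0.5011, clip(8.6554) = 5.0
Projection = [3.6397, 0.8966, -0.5011, 5.0]
Squared diffs: [0.0, 0.0, 0.0, 13.3619]
Distance = sqrt(13.3619) = 3.6554


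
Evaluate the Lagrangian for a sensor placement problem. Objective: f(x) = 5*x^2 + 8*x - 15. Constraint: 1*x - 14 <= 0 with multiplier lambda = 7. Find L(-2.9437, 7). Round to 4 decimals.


Step 1: Evaluate f(x).
f(-2.9437) = 5*(-2.9437)^2 + 8*(-2.9437) - 15 = 4.7772
Step 2: Evaluate g(x).
g(-2.9437) = 1*-2.9437 - 14 = -16.9437
Step 3: Compute Lagrangian.
L = 4.7772 + 7*-16.9437 = -113.8287


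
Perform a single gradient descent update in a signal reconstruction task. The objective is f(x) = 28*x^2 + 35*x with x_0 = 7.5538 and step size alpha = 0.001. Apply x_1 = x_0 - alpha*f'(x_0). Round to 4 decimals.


We compute the gradient at x_0 and apply the update.
f'(x) = 56*x + 35
f'(7.5538) = 56*7.5538 + 35 = 458.0128
x_1 = 7.5538 - 0.001*458.0128 = 7.0958


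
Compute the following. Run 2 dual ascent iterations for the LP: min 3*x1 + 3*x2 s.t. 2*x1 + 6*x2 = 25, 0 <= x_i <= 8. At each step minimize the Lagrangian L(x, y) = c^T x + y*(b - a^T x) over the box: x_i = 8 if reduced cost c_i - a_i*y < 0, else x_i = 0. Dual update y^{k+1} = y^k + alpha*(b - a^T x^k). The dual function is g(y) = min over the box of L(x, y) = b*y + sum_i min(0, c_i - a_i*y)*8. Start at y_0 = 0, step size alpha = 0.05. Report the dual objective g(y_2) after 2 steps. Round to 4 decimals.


Dual ascent for LP: min 3*x1 + 3*x2, 2*x1 + 6*x2 = 25, 0 <= x_i <= 8
Step 1: y^k = 0.0, reduced costs: (3.0, 3.0)
  x^k = (0.0, 0.0), subgradient = b - a^T x = 25.0
  y^{k+1} = 0.0 + 0.05*25.0 = 1.25
Step 2: y^k = 1.25, reduced costs: (0.5, -4.5)
  x^k = (0.0, 8.0), subgradient = b - a^T x = -23.0
  y^{k+1} = 1.25 + 0.05*-23.0 = 0.1
Dual objective at y_2 = 0.1: reduced costs (2.8, 2.4), box minimizer x = (0.0, 0.0)
g(y_2) = b*y + (c1 - a1*y)*x1 + (c2 - a2*y)*x2 = 25*0.1 + 2.8*0.0 + 2.4*0.0 = 2.5 + 0.0 + 0.0 = 2.5


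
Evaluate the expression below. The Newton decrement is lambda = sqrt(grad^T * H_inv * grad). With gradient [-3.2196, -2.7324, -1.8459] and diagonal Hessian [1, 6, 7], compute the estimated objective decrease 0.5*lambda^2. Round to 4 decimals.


Step 1: H is diagonal, so H^(-1) * g = [-3.2196, -0.4554, -0.2637].
Step 2: g^T H^(-1) g = sum_i g_i^2 / H_ii
  = (-3.2196)^2/1 + (-2.7324)^2/6 + (-1.8459)^2/7
  = 10.3658 + 1.2443 + 0.4868 = 12.0969
Step 3: Objective decrease = 0.5 * g^T H^(-1) g = 6.0485


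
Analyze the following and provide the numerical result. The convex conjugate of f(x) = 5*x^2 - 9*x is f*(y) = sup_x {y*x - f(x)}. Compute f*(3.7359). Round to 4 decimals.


f*(y) = sup_x {y*x - a*x^2 - b*x} = sup_x {(y-b)*x - a*x^2}
FOC: (y - b) - 2a*x = 0 => x* = (y - b)/(2a)
x* = (3.7359 + 9)/(2*5) = 1.2736
f*(3.7359) = (y-b)^2/(4a) = (3.7359 + 9)^2/(4*5)
= 162.2031/20 = 8.1102


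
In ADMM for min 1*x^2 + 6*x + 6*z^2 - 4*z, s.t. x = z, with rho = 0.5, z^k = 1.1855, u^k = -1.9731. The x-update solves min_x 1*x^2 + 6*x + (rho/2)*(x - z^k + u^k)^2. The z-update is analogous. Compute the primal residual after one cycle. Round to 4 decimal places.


ADMM iteration with rho = 0.5, z^k = 1.1855, u^k = -1.9731
Step 1: x-update.
Minimize 1*x^2 + 6*x + (0.5/2)*(x - 1.1855 - 1.9731)^2
FOC: (2*1 + 0.5)*x = -6 + 0.5*(1.1855 + 1.9731)
x^{k+1} = -1.7683
Step 2: z-update.
Minimize 6*z^2 - 4*z + (0.5/2)*(-1.7683 - z - 1.9731)^2
FOC: (2*6 + 0.5)*z = 4 + 0.5*(-1.7683 - 1.9731)
z^{k+1} = 0.1703
Step 3: u-update.
u^{k+1} = -1.9731 - 1.7683 - 0.1703 = -3.9117
Step 4: Primal residual = |-1.7683 - 0.1703| = 1.9386


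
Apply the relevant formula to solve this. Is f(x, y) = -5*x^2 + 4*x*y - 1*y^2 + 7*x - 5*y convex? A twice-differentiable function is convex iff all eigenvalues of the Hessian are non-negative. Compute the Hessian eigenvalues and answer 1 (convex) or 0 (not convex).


The Hessian of f(x,y) = -5*x^2 + 4*x*y - 1*y^2 + 7*x - 5*y is:
H = [[-10, 4], [4, -2]]
Trace = -10 - 2 = -12
Determinant = -10*-2 - (4)^2 = 4
Discriminant = (-12)^2 - 4*4 = 128.0
Eigenvalues: lambda_1 = -11.6569, lambda_2 = -0.3431
The function is not convex.

0


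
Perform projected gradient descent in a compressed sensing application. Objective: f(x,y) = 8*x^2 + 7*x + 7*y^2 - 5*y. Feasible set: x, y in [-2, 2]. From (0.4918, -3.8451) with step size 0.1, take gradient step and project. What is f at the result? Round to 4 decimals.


Step 1: Compute gradient at (0.4918, -3.8451).
grad_x = 2*8*0.4918 + 7 = 14.8688
grad_y = 2*7*-3.8451 - 5 = -58.8314
Step 2: Gradient step.
x_raw = 0.4918 - 0.1*14.8688 = -0.9951
y_raw = -3.8451 - 0.1*-58.8314 = 2.038
Step 3: Project onto [-2, 2].
x_proj = clip(-0.9951) = -0.9951
y_proj = clip(2.038) = 2.0
Step 4: Evaluate f.
f(-0.9951, 2.0) = 18.9559


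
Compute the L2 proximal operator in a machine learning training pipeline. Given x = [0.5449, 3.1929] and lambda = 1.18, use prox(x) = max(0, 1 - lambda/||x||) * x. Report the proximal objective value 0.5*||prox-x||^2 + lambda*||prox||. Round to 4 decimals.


Step 1: Compute ||x||.
||x|| = 3.2391
Step 2: Compute scaling factor.
scale = max(0, 1 - 1.18/3.2391) = 0.6357
Step 3: prox(x) = [0.3464, 2.0297]
||prox(x)|| = 2.0591
Step 4: Proximal objective.
0.5*||prox-x||^2 = 0.6962
lambda*||prox|| = 2.4297
Total = 3.1259


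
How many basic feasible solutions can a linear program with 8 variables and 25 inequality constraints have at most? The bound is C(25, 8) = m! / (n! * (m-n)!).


Each vertex corresponds to some choice of n active constraints out of m, so the number of vertices is at most C(m, n) = m! / (n!(m-n)!).
m = 25, n = 8
Numerator: 25 * 24 * 23 * 22 * 21 * 20 * 19 * 18
Denominator: 8! = 40320
C(25, 8) = 1081575


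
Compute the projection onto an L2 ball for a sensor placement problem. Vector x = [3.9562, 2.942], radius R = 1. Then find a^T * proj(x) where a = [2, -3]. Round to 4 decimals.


Step 1: Compute ||x|| (intermediates to 6 decimals).
||x|| = sqrt(3.9562^2 + 2.942^2) = 4.930201
Step 2: Project.
Since ||x|| > R, scale = R/||x|| = 1/4.930201 = 0.202831, proj(x) = scale * x
proj(x) = [0.80244, 0.596729]
Step 3: Dot product.
a^T * proj(x) = 2*0.80244 - 3*0.596729 = -0.1853


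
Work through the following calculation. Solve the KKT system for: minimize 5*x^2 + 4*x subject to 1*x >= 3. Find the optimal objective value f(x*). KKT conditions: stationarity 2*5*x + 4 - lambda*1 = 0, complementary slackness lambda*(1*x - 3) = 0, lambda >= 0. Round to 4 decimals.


Step 1: Try lambda = 0 (constraint inactive).
x_unc = -4/(2*5) = -0.4
Check: 1*-0.4 = -0.4 < 3 -- violated!
Step 2: Constraint must be active: 1*x = 3
x* = 3/1 = 3.0
lambda = (2*5*3.0 + 4)/1 = 34.0
Step 3: Compute optimal value.
f(x*) = 5*3.0^2 + 4*3.0 = 57.0


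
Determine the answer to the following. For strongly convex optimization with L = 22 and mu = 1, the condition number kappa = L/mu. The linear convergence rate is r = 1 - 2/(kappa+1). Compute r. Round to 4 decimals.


Step 1: Compute the condition number.
kappa = L/mu = 22/1 = 22.0
Step 2: Compute the convergence rate.
r = 1 - 2/(kappa + 1) = 1 - 2*mu/(L + mu) = (L - mu)/(L + mu) = 21/23 = 0.913


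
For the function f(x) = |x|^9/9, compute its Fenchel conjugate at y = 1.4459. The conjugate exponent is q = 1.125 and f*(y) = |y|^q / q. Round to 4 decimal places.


The conjugate exponent q satisfies 1/p + 1/q = 1.
p = 9, so q = 9/(9 - 1) = 1.125
|y|^q = 1.4459^1.125 = 1.5141
f*(1.4459) = 1.5141 / 1.125 = 1.3459


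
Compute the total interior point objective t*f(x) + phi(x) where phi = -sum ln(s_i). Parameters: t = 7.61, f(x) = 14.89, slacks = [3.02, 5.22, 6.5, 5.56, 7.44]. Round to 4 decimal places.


Step 1: Compute log-barrier.
ln values: [1.1053, 1.6525, 1.8718, 1.7156, 2.0069]
phi = -(1.1053 + 1.6525 + 1.8718 + 1.7156 + 2.0069) = -8.352
Step 2: Compute augmented objective.
t*f(x) = 7.61*14.89 = 113.3129
Total = 113.3129 - 8.352 = 104.9609


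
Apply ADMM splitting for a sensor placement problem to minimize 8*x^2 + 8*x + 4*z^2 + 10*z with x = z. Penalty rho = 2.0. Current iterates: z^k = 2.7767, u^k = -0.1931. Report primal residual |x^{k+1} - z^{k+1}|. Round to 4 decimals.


ADMM iteration with rho = 2.0, z^k = 2.7767, u^k = -0.1931
Step 1: x-update.
Minimize 8*x^2 + 8*x + (2.0/2)*(x - 2.7767 - 0.1931)^2
FOC: (2*8 + 2.0)*x = -8 + 2.0*(2.7767 + 0.1931)
x^{k+1} = -0.1145
Step 2: z-update.
Minimize 4*z^2 + 10*z + (2.0/2)*(-0.1145 - z - 0.1931)^2
FOC: (2*4 + 2.0)*z = -10 + 2.0*(-0.1145 - 0.1931)
z^{k+1} = -1.0615
Step 3: u-update.
u^{k+1} = -0.1931 - 0.1145 + 1.0615 = 0.7539
Step 4: Primal residual = |-0.1145 + 1.0615| = 0.947


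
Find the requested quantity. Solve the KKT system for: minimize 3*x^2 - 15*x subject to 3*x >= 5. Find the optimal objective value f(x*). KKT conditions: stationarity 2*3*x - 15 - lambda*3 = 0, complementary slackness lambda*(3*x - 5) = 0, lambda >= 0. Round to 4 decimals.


Step 1: Try lambda = 0 (constraint inactive).
Stationarity: 2*3*x - 15 = 0
x* = 15/(2*3) = 2.5
Check constraint: 3*2.5 = 7.5 >= 5 -- satisfied.
Step 2: Compute optimal value.
f(x*) = 3*2.5^2 - 15*2.5 = -18.75


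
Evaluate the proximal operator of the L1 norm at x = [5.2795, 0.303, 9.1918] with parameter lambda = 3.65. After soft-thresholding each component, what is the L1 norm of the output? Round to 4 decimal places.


Soft-thresholding with lambda = 3.65:
prox(5.2795) = sign(5.2795)*max(|5.2795| - 3.65, 0) = 1.6295
prox(0.303) = sign(0.303)*max(|0.303| - 3.65, 0) = 0.0
prox(9.1918) = sign(9.1918)*max(|9.1918| - 3.65, 0) = 5.5418
prox(x) = [1.6295, 0.0, 5.5418]
||prox(x)||_1 = 1.6295 + 0.0 + 5.5418 = 7.1713


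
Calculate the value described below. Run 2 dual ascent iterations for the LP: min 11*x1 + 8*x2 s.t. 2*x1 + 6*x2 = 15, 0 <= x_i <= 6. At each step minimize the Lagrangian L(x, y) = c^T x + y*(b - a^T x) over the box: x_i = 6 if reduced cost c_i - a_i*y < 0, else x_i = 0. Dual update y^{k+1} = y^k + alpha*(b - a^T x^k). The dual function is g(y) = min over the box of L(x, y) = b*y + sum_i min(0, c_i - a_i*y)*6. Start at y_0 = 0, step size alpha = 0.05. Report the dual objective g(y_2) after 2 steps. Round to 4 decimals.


Dual ascent for LP: min 11*x1 + 8*x2, 2*x1 + 6*x2 = 15, 0 <= x_i <= 6
Step 1: y^k = 0.0, reduced costs: (11.0, 8.0)
  x^k = (0.0, 0.0), subgradient = b - a^T x = 15.0
  y^{k+1} = 0.0 + 0.05*15.0 = 0.75
Step 2: y^k = 0.75, reduced costs: (9.5, 3.5)
  x^k = (0.0, 0.0), subgradient = b - a^T x = 15.0
  y^{k+1} = 0.75 + 0.05*15.0 = 1.5
Dual objective at y_2 = 1.5: reduced costs (8.0, -1.0), box minimizer x = (0.0, 6.0)
g(y_2) = b*y + (c1 - a1*y)*x1 + (c2 - a2*y)*x2 = 15*1.5 + 8.0*0.0 + (-1.0)*6.0 = 22.5 + 0.0 - 6.0 = 16.5


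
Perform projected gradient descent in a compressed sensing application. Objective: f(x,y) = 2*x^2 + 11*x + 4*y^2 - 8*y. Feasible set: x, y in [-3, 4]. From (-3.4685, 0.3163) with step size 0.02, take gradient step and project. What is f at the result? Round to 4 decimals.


Step 1: Compute gradient at (-3.4685, 0.3163).
grad_x = 2*2*-3.4685 + 11 = -2.874
grad_y = 2*4*0.3163 - 8 = -5.4696
Step 2: Gradient step.
x_raw = -3.4685 - 0.02*-2.874 = -3.411
y_raw = 0.3163 - 0.02*-5.4696 = 0.4257
Step 3: Project onto [-3, 4].
x_proj = clip(-3.411) = -3.0
y_proj = clip(0.4257) = 0.4257
Step 4: Evaluate f.
f(-3.0, 0.4257) = -17.6807


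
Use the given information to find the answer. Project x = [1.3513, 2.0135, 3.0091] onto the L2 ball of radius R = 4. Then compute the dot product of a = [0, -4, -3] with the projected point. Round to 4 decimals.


Step 1: Compute ||x|| (intermediates to 6 decimals).
||x|| = sqrt(1.3513^2 + 2.0135^2 + 3.0091^2) = 3.864567
Step 2: Project.
Since ||x|| <= R, proj = x (no scaling needed).
proj(x) = [1.3513, 2.0135, 3.0091]
Step 3: Dot product.
a^T * proj(x) = 0*1.3513 - 4*2.0135 - 3*3.0091 = -17.0813


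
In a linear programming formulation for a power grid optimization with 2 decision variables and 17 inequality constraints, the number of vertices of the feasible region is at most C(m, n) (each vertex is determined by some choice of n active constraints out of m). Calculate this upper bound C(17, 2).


Each vertex corresponds to some choice of n active constraints out of m, so the number of vertices is at most C(m, n) = m! / (n!(m-n)!).
m = 17, n = 2
Numerator: 17 * 16
Denominator: 2! = 2
C(17, 2) = 136


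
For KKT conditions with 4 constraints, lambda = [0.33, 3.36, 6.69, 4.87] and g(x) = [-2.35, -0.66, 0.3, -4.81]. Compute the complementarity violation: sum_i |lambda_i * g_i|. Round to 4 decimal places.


KKT complementary slackness check:
lambda_1 * g_1 = 0.33 * -2.35 = -0.7755
lambda_2 * g_2 = 3.36 * -0.66 = -2.2176
lambda_3 * g_3 = 6.69 * 0.3 = 2.007
lambda_4 * g_4 = 4.87 * -4.81 = -23.4247
Total violation = 0.7755 + 2.2176 + 2.007 + 23.4247 = 28.4248


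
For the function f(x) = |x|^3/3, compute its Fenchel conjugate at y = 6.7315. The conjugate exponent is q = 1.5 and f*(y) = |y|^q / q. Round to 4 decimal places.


The conjugate exponent q satisfies 1/p + 1/q = 1.
p = 3, so q = 3/(3 - 1) = 1.5
|y|^q = 6.7315^1.5 = 17.465
f*(6.7315) = 17.465 / 1.5 = 11.6433


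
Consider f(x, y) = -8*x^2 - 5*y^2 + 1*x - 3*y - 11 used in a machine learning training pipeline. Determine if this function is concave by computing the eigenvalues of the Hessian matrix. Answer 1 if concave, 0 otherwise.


The Hessian of f(x,y) = -8*x^2 - 5*y^2 + 1*x - 3*y - 11 is:
H = [[-16, 0], [0, -10]]
Trace = -16 - 10 = -26
Determinant = -16*-10 - (0)^2 = 160
Discriminant = (-26)^2 - 4*160 = 36.0
Eigenvalues: lambda_1 = -16.0, lambda_2 = -10.0
The function is concave.

1


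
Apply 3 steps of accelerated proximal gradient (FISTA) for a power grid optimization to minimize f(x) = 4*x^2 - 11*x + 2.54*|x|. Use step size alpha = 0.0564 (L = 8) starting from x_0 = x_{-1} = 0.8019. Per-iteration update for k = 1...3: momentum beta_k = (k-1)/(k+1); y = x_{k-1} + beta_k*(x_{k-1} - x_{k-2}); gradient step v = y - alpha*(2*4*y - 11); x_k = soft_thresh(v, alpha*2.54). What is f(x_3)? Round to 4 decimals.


FISTA on f(x) = 4*x^2 - 11*x + 2.54*|x|
L = 8, alpha = 0.0564
Iteration 1: beta = 0.0, y = 0.8019 + 0.0*(0.8019 - 0.8019) = 0.8019
  grad(y) = -4.5848, v = y - alpha*grad = 1.0605
  prox(v) = soft_thresh(1.0605, 0.1433) = 0.9172
Iteration 2: beta = 0.3333, y = 0.9172 + 0.3333*(0.9172 - 0.8019) = 0.9557
  grad(y) = -3.3546, v = y - alpha*grad = 1.1449
  prox(v) = soft_thresh(1.1449, 0.1433) = 1.0016
Iteration 3: beta = 0.5, y = 1.0016 + 0.5*(1.0016 - 0.9172) = 1.0438
  grad(y) = -2.6495, v = y - alpha*grad = 1.1932
  prox(v) = soft_thresh(1.1932, 0.1433) = 1.05
f(x_3) = 4*1.05^2 - 11*1.05 + 2.54*|1.05| = -4.473


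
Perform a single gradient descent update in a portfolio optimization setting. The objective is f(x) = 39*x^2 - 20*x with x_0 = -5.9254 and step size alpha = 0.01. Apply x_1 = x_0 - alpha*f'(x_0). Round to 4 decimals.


We compute the gradient at x_0 and apply the update.
f'(x) = 78*x - 20
f'(-5.9254) = 78*-5.9254 - 20 = -482.1812
x_1 = -5.9254 - 0.01*-482.1812 = -1.1036


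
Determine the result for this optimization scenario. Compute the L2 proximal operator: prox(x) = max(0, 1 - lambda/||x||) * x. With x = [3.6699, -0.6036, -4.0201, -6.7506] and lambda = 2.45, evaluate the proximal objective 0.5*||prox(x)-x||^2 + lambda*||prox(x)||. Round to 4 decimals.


Step 1: Compute ||x||.
||x|| = 8.6928
Step 2: Compute scaling factor.
scale = max(0, 1 - 2.45/8.6928) = 0.7182
Step 3: prox(x) = [2.6356, -0.4335, -2.8871, -4.848]
||prox(x)|| = 6.2428
Step 4: Proximal objective.
0.5*||prox-x||^2 = 3.0013
lambda*||prox|| = 15.2949
Total = 18.296


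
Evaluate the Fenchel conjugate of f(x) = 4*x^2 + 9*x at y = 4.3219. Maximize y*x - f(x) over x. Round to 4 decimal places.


f*(y) = sup_x {y*x - a*x^2 - b*x} = sup_x {(y-b)*x - a*x^2}
FOC: (y - b) - 2a*x = 0 => x* = (y - b)/(2a)
x* = (4.3219 - 9)/(2*4) = -0.5848
f*(4.3219) = (y-b)^2/(4a) = (4.3219 - 9)^2/(4*4)
= 21.8846/16 = 1.3678


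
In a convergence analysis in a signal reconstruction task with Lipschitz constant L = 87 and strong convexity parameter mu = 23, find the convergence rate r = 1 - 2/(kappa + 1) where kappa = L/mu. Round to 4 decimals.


Step 1: Compute the condition number.
kappa = L/mu = 87/23 = 3.7826
Step 2: Compute the convergence rate.
r = 1 - 2/(kappa + 1) = 1 - 2*mu/(L + mu) = (L - mu)/(L + mu) = 64/110 = 0.5818


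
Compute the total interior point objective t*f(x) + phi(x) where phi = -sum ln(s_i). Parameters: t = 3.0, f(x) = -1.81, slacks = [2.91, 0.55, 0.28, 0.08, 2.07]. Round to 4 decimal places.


Step 1: Compute log-barrier.
ln values: [1.0682, -0.5978, -1.273, -2.5257, 0.7275]
phi = -(1.0682 - 0.5978 - 1.273 - 2.5257 + 0.7275) = 2.6008
Step 2: Compute augmented objective.
t*f(x) = 3.0*-1.81 = -5.43
Total = -5.43 + 2.6008 = -2.8292


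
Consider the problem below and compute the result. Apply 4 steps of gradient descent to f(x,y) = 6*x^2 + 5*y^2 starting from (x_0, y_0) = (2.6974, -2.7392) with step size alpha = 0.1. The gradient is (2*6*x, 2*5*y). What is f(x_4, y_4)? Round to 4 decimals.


Gradient descent on f(x,y) = 6*x^2 + 5*y^2.
Starting point: (2.6974, -2.7392), alpha = 0.1
Step 1: grad_x = 2*6*2.6974 = 32.3688, grad_y = 2*5*-2.7392 = -27.392
  x_1 = 2.6974 - 0.1*32.3688 = -0.5395
  y_1 = -2.7392 - 0.1*-27.392 = 0.0
Step 2: grad_x = 2*6*-0.5395 = -6.4738, grad_y = 2*5*0.0 = 0.0
  x_2 = -0.5395 - 0.1*-6.4738 = 0.1079
  y_2 = 0.0 - 0.1*0.0 = 0.0
Step 3: grad_x = 2*6*0.1079 = 1.2948, grad_y = 2*5*0.0 = 0.0
  x_3 = 0.1079 - 0.1*1.2948 = -0.0216
  y_3 = 0.0 - 0.1*0.0 = 0.0
Step 4: grad_x = 2*6*-0.0216 = -0.259, grad_y = 2*5*0.0 = 0.0
  x_4 = -0.0216 - 0.1*-0.259 = 0.0043
  y_4 = 0.0 - 0.1*0.0 = 0.0
f(0.0043, 0.0) = 6*0.0043^2 + 5*0.0^2 = 0.0001


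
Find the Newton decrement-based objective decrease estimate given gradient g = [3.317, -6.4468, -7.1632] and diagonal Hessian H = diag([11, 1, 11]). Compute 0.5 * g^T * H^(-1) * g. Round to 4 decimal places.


Step 1: H is diagonal, so H^(-1) * g = [0.3015, -6.4468, -0.6512].
Step 2: g^T H^(-1) g = sum_i g_i^2 / H_ii
  = (3.317)^2/11 + (-6.4468)^2/1 + (-7.1632)^2/11
  = 1.0002 + 41.5612 + 4.6647 = 47.2261
Step 3: Objective decrease = 0.5 * g^T H^(-1) g = 23.6131


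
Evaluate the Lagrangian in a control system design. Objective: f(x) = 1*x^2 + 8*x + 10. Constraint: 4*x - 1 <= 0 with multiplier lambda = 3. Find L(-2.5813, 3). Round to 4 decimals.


Step 1: Evaluate f(x).
f(-2.5813) = 1*(-2.5813)^2 + 8*(-2.5813) + 10 = -3.9873
Step 2: Evaluate g(x).
g(-2.5813) = 4*-2.5813 - 1 = -11.3252
Step 3: Compute Lagrangian.
L = -3.9873 + 3*-11.3252 = -37.9629


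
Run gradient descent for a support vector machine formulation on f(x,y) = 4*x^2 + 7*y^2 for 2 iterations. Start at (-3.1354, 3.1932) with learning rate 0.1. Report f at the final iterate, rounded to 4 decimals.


Gradient descent on f(x,y) = 4*x^2 + 7*y^2.
Starting point: (-3.1354, 3.1932), alpha = 0.1
Step 1: grad_x = 2*4*-3.1354 = -25.0832, grad_y = 2*7*3.1932 = 44.7048
  x_1 = -3.1354 - 0.1*-25.0832 = -0.6271
  y_1 = 3.1932 - 0.1*44.7048 = -1.2773
Step 2: grad_x = 2*4*-0.6271 = -5.0166, grad_y = 2*7*-1.2773 = -17.8819
  x_2 = -0.6271 - 0.1*-5.0166 = -0.1254
  y_2 = -1.2773 - 0.1*-17.8819 = 0.5109
f(-0.1254, 0.5109) = 4*(-0.1254)^2 + 7*0.5109^2 = 1.8901


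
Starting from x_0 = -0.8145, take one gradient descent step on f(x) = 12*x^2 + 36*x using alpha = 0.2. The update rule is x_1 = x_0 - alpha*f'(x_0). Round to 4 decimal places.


We compute the gradient at x_0 and apply the update.
f'(x) = 24*x + 36
f'(-0.8145) = 24*-0.8145 + 36 = 16.452
x_1 = -0.8145 - 0.2*16.452 = -4.1049


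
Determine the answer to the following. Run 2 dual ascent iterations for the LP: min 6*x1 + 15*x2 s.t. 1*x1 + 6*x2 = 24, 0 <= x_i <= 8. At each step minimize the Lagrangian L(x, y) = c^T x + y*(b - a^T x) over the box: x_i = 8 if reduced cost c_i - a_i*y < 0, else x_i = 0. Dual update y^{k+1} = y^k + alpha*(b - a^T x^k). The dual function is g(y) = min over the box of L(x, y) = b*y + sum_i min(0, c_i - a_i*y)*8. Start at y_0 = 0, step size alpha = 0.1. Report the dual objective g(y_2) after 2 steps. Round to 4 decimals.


Dual ascent for LP: min 6*x1 + 15*x2, 1*x1 + 6*x2 = 24, 0 <= x_i <= 8
Step 1: y^k = 0.0, reduced costs: (6.0, 15.0)
  x^k = (0.0, 0.0), subgradient = b - a^T x = 24.0
  y^{k+1} = 0.0 + 0.1*24.0 = 2.4
Step 2: y^k = 2.4, reduced costs: (3.6, 0.6)
  x^k = (0.0, 0.0), subgradient = b - a^T x = 24.0
  y^{k+1} = 2.4 + 0.1*24.0 = 4.8
Dual objective at y_2 = 4.8: reduced costs (1.2, -13.8), box minimizer x = (0.0, 8.0)
g(y_2) = b*y + (c1 - a1*y)*x1 + (c2 - a2*y)*x2 = 24*4.8 + 1.2*0.0 + (-13.8)*8.0 = 115.2 + 0.0 - 110.4 = 4.8


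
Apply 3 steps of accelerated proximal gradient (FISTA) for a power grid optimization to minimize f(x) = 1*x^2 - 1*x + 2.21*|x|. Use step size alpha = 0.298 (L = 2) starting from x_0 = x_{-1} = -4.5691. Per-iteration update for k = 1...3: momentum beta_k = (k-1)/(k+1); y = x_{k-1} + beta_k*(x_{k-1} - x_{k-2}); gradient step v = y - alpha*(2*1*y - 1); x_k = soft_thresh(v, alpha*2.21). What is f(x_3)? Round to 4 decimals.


FISTA on f(x) = 1*x^2 - 1*x + 2.21*|x|
L = 2, alpha = 0.298
Iteration 1: beta = 0.0, y = -4.5691 + 0.0*(-4.5691 + 4.5691) = -4.5691
  grad(y) = -10.1382, v = y - alpha*grad = -1.5479
  prox(v) = soft_thresh(-1.5479, 0.6586) = -0.8893
Iteration 2: beta = 0.3333, y = -0.8893 + 0.3333*(-0.8893 + 4.5691) = 0.3373
  grad(y) = -0.3255, v = y - alpha*grad = 0.4342
  prox(v) = soft_thresh(0.4342, 0.6586) = 0.0
Iteration 3: beta = 0.5, y = 0.0 + 0.5*(0.0 + 0.8893) = 0.4447
  grad(y) = -0.1107, v = y - alpha*grad = 0.4776
  prox(v) = soft_thresh(0.4776, 0.6586) = 0.0
f(x_3) = 1*0.0^2 - 1*0.0 + 2.21*|0.0| = 0.0


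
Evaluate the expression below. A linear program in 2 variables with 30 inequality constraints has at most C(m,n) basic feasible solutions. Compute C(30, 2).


Each vertex corresponds to some choice of n active constraints out of m, so the number of vertices is at most C(m, n) = m! / (n!(m-n)!).
m = 30, n = 2
Numerator: 30 * 29
Denominator: 2! = 2
C(30, 2) = 435


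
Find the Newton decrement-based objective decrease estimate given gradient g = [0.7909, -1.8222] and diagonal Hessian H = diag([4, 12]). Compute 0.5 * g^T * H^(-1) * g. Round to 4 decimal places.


Step 1: H is diagonal, so H^(-1) * g = [0.1977, -0.1519].
Step 2: g^T H^(-1) g = sum_i g_i^2 / H_ii
  = (0.7909)^2/4 + (-1.8222)^2/12
  = 0.1564 + 0.2767 = 0.4331
Step 3: Objective decrease = 0.5 * g^T H^(-1) g = 0.2165


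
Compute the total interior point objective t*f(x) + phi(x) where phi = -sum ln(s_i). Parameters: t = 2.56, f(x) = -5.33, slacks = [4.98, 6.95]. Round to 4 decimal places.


Step 1: Compute log-barrier.
ln values: [1.6054, 1.9387]
phi = -(1.6054 + 1.9387) = -3.5442
Step 2: Compute augmented objective.
t*f(x) = 2.56*-5.33 = -13.6448
Total = -13.6448 - 3.5442 = -17.189


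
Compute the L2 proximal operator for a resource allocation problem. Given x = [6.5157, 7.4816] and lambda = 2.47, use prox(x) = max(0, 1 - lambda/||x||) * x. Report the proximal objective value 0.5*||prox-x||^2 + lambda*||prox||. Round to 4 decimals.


Step 1: Compute ||x||.
||x|| = 9.9211
Step 2: Compute scaling factor.
scale = max(0, 1 - 2.47/9.9211) = 0.751
Step 3: prox(x) = [4.8935, 5.619]
||prox(x)|| = 7.4511
Step 4: Proximal objective.
0.5*||prox-x||^2 = 3.0505
lambda*||prox|| = 18.4042
Total = 21.4547


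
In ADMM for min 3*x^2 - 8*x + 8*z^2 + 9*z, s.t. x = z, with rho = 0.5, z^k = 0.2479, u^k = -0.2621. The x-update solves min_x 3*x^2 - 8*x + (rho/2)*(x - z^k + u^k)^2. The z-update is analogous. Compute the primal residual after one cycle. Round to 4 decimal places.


ADMM iteration with rho = 0.5, z^k = 0.2479, u^k = -0.2621
Step 1: x-update.
Minimize 3*x^2 - 8*x + (0.5/2)*(x - 0.2479 - 0.2621)^2
FOC: (2*3 + 0.5)*x = 8 + 0.5*(0.2479 + 0.2621)
x^{k+1} = 1.27
Step 2: z-update.
Minimize 8*z^2 + 9*z + (0.5/2)*(1.27 - z - 0.2621)^2
FOC: (2*8 + 0.5)*z = -9 + 0.5*(1.27 - 0.2621)
z^{k+1} = -0.5149
Step 3: u-update.
u^{k+1} = -0.2621 + 1.27 + 0.5149 = 1.5228
Step 4: Primal residual = |1.27 + 0.5149| = 1.7849


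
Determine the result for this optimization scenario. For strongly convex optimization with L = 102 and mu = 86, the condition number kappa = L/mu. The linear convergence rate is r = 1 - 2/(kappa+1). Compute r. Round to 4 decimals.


Step 1: Compute the condition number.
kappa = L/mu = 102/86 = 1.186
Step 2: Compute the convergence rate.
r = 1 - 2/(kappa + 1) = 1 - 2*mu/(L + mu) = (L - mu)/(L + mu) = 16/188 = 0.0851


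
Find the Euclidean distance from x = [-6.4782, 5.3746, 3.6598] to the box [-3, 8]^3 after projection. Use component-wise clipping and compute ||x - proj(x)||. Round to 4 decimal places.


Project each component onto [-3, 8].
clip(-6.4782) = -3.0, clip(5.3746) = 5.3746, clip(3.6598) = 3.6598
Projection = [-3.0, 5.3746, 3.6598]
Squared diffs: [12.0979, 0.0, 0.0]
Distance = sqrt(12.0979) = 3.4782


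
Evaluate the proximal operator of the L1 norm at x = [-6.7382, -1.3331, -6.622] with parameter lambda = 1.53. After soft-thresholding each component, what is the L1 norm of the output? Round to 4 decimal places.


Soft-thresholding with lambda = 1.53:
prox(-6.7382) = sign(-6.7382)*max(|-6.7382| - 1.53, 0) = -5.2082
prox(-1.3331) = sign(-1.3331)*max(|-1.3331| - 1.53, 0) = 0.0
prox(-6.622) = sign(-6.622)*max(|-6.622| - 1.53, 0) = -5.092
prox(x) = [-5.2082, 0.0, -5.092]
||prox(x)||_1 = 5.2082 + 0.0 + 5.092 = 10.3002


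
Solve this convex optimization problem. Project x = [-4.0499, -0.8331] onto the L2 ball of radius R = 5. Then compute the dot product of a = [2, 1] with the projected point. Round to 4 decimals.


Step 1: Compute ||x|| (intermediates to 6 decimals).
||x|| = sqrt((-4.0499)^2 + (-0.8331)^2) = 4.1347
Step 2: Project.
Since ||x|| <= R, proj = x (no scaling needed).
proj(x) = [-4.0499, -0.8331]
Step 3: Dot product.
a^T * proj(x) = 2*(-4.0499) + 1*(-0.8331) = -8.9329


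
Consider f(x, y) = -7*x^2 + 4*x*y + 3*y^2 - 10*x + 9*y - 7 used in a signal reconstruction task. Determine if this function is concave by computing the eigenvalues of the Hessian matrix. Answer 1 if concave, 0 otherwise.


The Hessian of f(x,y) = -7*x^2 + 4*x*y + 3*y^2 - 10*x + 9*y - 7 is:
H = [[-14, 4], [4, 6]]
Trace = -14 + 6 = -8
Determinant = -14*6 - (4)^2 = -100
Discriminant = (-8)^2 - 4*-100 = 464.0
Eigenvalues: lambda_1 = -14.7703, lambda_2 = 6.7703
The function is not concave.

0


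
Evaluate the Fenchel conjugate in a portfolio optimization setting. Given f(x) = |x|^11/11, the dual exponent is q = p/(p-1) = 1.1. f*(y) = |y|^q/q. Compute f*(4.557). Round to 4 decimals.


The conjugate exponent q satisfies 1/p + 1/q = 1.
p = 11, so q = 11/(11 - 1) = 1.1
|y|^q = 4.557^1.1 = 5.3033
f*(4.557) = 5.3033 / 1.1 = 4.8212


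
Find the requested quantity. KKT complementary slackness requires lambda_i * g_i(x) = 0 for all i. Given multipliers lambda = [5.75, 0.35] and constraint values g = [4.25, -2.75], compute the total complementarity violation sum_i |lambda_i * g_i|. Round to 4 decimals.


KKT complementary slackness check:
lambda_1 * g_1 = 5.75 * 4.25 = 24.4375
lambda_2 * g_2 = 0.35 * -2.75 = -0.9625
Total violation = 24.4375 + 0.9625 = 25.4


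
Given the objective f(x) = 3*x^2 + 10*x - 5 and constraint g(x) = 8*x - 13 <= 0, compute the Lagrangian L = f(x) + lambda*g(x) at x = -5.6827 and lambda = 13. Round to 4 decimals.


Step 1: Evaluate f(x).
f(-5.6827) = 3*(-5.6827)^2 + 10*(-5.6827) - 5 = 35.0522
Step 2: Evaluate g(x).
g(-5.6827) = 8*-5.6827 - 13 = -58.4616
Step 3: Compute Lagrangian.
L = 35.0522 + 13*-58.4616 = -724.9486


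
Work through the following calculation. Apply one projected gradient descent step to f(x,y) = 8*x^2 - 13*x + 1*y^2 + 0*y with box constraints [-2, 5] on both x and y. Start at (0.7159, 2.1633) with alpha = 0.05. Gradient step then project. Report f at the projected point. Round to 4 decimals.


Step 1: Compute gradient at (0.7159, 2.1633).
grad_x = 2*8*0.7159 - 13 = -1.5456
grad_y = 2*1*2.1633 + 0 = 4.3266
Step 2: Gradient step.
x_raw = 0.7159 - 0.05*-1.5456 = 0.7932
y_raw = 2.1633 - 0.05*4.3266 = 1.947
Step 3: Project onto [-2, 5].
x_proj = clip(0.7932) = 0.7932
y_proj = clip(1.947) = 1.947
Step 4: Evaluate f.
f(0.7932, 1.947) = -1.4876


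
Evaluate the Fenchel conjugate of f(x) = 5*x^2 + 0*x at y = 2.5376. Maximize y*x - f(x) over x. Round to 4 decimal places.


f*(y) = sup_x {y*x - a*x^2 - b*x} = sup_x {(y-b)*x - a*x^2}
FOC: (y - b) - 2a*x = 0 => x* = (y - b)/(2a)
x* = (2.5376 - 0)/(2*5) = 0.2538
f*(2.5376) = (y-b)^2/(4a) = (2.5376 - 0)^2/(4*5)
= 6.4394/20 = 0.322


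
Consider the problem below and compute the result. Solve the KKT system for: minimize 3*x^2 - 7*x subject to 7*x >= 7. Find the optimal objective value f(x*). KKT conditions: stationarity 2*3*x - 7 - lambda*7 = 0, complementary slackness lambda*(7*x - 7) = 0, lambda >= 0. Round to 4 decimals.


Step 1: Try lambda = 0 (constraint inactive).
Stationarity: 2*3*x - 7 = 0
x* = 7/(2*3) = 7/6 = 1.1667 (rounded; the exact value 7/6 is used below)
Check constraint: 7*1.1667 = 8.1669 >= 7 -- satisfied.
Step 2: Compute optimal value.
f(x*) = 3*(7/6)^2 - 7*(7/6) = -4.0833


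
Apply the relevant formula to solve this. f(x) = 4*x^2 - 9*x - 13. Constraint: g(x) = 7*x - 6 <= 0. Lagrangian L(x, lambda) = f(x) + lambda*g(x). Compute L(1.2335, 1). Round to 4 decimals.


Step 1: Evaluate f(x).
f(1.2335) = 4*1.2335^2 - 9*1.2335 - 13 = -18.0154
Step 2: Evaluate g(x).
g(1.2335) = 7*1.2335 - 6 = 2.6345
Step 3: Compute Lagrangian.
L = -18.0154 + 1*2.6345 = -15.3809


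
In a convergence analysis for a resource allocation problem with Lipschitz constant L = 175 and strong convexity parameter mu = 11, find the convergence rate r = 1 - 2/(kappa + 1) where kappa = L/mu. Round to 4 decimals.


Step 1: Compute the condition number.
kappa = L/mu = 175/11 = 15.9091
Step 2: Compute the convergence rate.
r = 1 - 2/(kappa + 1) = 1 - 2*mu/(L + mu) = (L - mu)/(L + mu) = 164/186 = 0.8817


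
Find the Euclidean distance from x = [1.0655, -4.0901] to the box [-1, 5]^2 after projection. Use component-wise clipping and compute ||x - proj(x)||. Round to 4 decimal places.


Project each component onto [-1, 5].
clip(1.0655) = 1.0655, clip(-4.0901) = -1.0
Projection = [1.0655, -1.0]
Squared diffs: [0.0, 9.5487]
Distance = sqrt(9.5487) = 3.0901


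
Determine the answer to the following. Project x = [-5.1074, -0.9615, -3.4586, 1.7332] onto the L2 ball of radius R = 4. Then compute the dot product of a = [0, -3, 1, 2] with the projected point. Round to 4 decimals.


Step 1: Compute ||x|| (intermediates to 6 decimals).
||x|| = sqrt((-5.1074)^2 + (-0.9615)^2 + (-3.4586)^2 + 1.7332^2) = 6.478882
Step 2: Project.
Since ||x|| > R, scale = R/||x|| = 4/6.478882 = 0.61739, proj(x) = scale * x
proj(x) = [-3.153258, -0.59362, -2.135305, 1.07006]
Step 3: Dot product.
a^T * proj(x) = 0*(-3.153258) - 3*(-0.59362) + 1*(-2.135305) + 2*1.07006 = 1.7857


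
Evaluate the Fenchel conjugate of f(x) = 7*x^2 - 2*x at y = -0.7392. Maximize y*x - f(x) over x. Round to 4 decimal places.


f*(y) = sup_x {y*x - a*x^2 - b*x} = sup_x {(y-b)*x - a*x^2}
FOC: (y - b) - 2a*x = 0 => x* = (y - b)/(2a)
x* = (-0.7392 + 2)/(2*7) = 0.0901
f*(-0.7392) = (y-b)^2/(4a) = (-0.7392 + 2)^2/(4*7)
= 1.5896/28 = 0.0568


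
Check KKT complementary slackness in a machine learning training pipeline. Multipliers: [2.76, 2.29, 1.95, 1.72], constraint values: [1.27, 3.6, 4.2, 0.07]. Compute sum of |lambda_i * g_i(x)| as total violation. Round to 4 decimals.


KKT complementary slackness check:
lambda_1 * g_1 = 2.76 * 1.27 = 3.5052
lambda_2 * g_2 = 2.29 * 3.6 = 8.244
lambda_3 * g_3 = 1.95 * 4.2 = 8.19
lambda_4 * g_4 = 1.72 * 0.07 = 0.1204
Total violation = 3.5052 + 8.244 + 8.19 + 0.1204 = 20.0596
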